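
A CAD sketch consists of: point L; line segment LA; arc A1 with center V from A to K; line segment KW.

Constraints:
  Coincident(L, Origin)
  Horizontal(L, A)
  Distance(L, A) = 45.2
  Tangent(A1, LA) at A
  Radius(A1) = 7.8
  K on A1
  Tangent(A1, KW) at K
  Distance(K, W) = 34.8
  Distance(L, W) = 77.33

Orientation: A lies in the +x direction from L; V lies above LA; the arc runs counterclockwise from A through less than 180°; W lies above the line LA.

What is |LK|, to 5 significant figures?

52.076

Checks: |VK| = 7.800 ✓; ∠(VK, KW) = 90.00° ✓; |KW| = 34.80 ✓; |LW| = 77.33 ✓.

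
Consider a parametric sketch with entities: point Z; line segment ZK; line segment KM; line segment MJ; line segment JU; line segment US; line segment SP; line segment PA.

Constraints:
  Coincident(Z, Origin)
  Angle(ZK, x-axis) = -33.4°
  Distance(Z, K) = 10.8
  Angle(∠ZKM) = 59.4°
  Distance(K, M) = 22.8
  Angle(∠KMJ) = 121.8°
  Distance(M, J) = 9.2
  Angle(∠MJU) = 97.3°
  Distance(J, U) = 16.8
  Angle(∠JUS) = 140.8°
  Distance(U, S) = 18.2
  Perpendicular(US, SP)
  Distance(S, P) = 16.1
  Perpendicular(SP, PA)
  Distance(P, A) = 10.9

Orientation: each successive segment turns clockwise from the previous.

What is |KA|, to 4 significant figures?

7.691

Z is at the origin; ZK runs at -33.4° with length 10.8, so K = (9.016, -5.945). ∠ZKM = 59.4° gives KM at -154.0° from the x-axis; with |KM| = 22.8, M = (-11.48, -15.94). ∠KMJ = 121.8° gives MJ at 147.8° from the x-axis; with |MJ| = 9.2, J = (-19.26, -11.04). ∠MJU = 97.3° gives JU at 65.10° from the x-axis; with |JU| = 16.8, U = (-12.19, 4.201). ∠JUS = 140.8° gives US at 25.90° from the x-axis; with |US| = 18.2, S = (4.184, 12.15). US is perpendicular to SP, so SP runs at -64.10°; with |SP| = 16.1, P = (11.22, -2.332). SP is perpendicular to PA, so PA runs at -154.1°; with |PA| = 10.9, A = (1.412, -7.093). Then |KA| = |A − K| = 7.691.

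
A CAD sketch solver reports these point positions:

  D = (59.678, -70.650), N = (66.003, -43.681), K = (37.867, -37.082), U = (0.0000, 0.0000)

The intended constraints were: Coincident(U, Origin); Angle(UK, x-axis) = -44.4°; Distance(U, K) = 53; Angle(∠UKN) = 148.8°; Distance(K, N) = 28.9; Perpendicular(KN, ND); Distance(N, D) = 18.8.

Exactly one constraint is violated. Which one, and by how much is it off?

Distance(N, D) = 18.8 — off by 8.90.

U = (0.00, 0.00) ✓; UK at -44.40° ✓; |UK| = 53.00 ✓; ∠UKN = 148.8° ✓; |KN| = 28.90 ✓; ∠(KN, ND) = 90.00° ✓; |ND| = 27.70 ✗.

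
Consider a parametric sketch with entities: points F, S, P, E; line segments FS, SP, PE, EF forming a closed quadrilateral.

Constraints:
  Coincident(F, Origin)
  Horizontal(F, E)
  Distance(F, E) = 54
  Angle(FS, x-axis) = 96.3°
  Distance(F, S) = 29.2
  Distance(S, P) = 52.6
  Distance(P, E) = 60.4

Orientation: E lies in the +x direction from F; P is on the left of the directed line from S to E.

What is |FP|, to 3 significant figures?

71.2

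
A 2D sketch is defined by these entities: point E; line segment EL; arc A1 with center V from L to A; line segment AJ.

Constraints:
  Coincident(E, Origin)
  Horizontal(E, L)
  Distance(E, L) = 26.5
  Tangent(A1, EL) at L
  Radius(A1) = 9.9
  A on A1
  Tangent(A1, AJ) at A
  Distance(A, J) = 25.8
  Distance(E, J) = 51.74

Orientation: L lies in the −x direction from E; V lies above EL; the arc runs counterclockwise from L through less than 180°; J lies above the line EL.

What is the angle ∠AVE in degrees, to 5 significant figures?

66.386°

E is at the origin; E and L share the same y with |EL| = 26.5 and L on the −x side, so L = (-26.500, 0.0000). A1 meets EL tangentially, so VL is at right angles to EL, so V = L + (0, 9.9) = (-26.500, 9.9000). Since VA ⟂ AJ (tangency), |VJ| = √(9.9² + 25.8²) = 27.634 regardless of where A sits on A1. So J lies on both circle(E, 51.74) and circle(V, 27.634); the above-EL intersection is J = (-38.139, 34.964). A is the foot of the tangent from J: A = (-19.611, 17.010).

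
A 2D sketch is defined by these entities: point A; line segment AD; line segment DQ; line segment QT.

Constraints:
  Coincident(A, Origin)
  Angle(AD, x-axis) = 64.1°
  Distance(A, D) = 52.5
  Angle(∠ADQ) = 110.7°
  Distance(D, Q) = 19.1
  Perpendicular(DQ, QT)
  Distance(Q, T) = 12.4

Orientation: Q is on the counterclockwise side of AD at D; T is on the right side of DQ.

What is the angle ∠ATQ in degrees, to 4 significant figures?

31.48°

A is at the origin; AD runs at 64.1° with length 52.5, so D = 52.5·(cos 64.1°, sin 64.1°) = (22.93, 47.23). ∠ADQ = 110.7°, so DQ runs at 64.1° + (180° − 110.7°) = 133.4° from the x-axis; with |DQ| = 19.1, Q = D + 19.1·(cos 133.4°, sin 133.4°) = (9.809, 61.10). The perpendicularity gives QT at right angles to DQ; with |QT| = 12.4 on the right of DQ, T = Q + 12.4·(0.7266, 0.6871) = (18.82, 69.62). Then cos ∠ATQ = TA·TQ / (|TA||TQ|), giving 31.48°.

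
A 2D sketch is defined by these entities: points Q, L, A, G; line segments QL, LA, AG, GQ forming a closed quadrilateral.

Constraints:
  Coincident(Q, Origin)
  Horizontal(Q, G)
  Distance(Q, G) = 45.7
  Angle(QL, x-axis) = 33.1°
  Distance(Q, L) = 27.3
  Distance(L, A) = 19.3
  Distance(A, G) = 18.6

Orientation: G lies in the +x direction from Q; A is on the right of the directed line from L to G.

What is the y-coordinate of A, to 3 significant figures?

-3.83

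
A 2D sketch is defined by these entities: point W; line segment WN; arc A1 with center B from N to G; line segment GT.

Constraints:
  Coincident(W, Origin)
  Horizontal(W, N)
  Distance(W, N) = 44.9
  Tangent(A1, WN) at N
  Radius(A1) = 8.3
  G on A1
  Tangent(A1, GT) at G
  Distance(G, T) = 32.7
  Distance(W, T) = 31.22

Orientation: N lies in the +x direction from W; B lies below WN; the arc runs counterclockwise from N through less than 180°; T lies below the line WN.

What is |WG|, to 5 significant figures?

38.928

W is at the origin; WN is horizontal with |WN| = 44.9 and N on the +x side, so N = (44.900, 0.0000). Tangency of A1 to WN means the radius BN is perpendicular to WN, so B = N + (0, -8.3) = (44.900, -8.3000). Since BG ⟂ GT (tangency), |BT| = √(8.3² + 32.7²) = 33.737 regardless of where G sits on A1. So T lies on both circle(W, 31.22) and circle(B, 33.737); the below-WN intersection is T = (16.497, -26.506). G is the foot of the tangent from T: G = (38.840, -2.6289).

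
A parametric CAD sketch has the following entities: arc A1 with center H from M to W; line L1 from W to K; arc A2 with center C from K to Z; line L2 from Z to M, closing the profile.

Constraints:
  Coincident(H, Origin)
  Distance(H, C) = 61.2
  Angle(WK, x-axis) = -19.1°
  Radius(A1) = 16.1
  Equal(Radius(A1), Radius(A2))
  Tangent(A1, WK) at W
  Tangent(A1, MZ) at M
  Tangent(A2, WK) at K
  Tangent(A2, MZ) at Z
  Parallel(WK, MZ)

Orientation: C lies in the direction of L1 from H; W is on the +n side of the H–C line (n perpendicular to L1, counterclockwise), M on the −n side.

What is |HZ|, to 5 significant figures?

63.282

The slot axis is L1's direction at -19.1°, so u = (cos -19.1°, sin -19.1°) = (0.94495, -0.32722) and n = (−sin -19.1°, cos -19.1°) = (0.32722, 0.94495). H is at the origin and C lies 61.2 along u from H, so C = 61.2·u = (57.831, -20.026). Tangency of A1 to both parallel lines with radius 16.1 puts W and M at H ± 16.1·n: W = (5.2682, 15.214), M = (-5.2682, -15.214). Equal radii place K and Z the same way about C: K = C + 16.1·n = (63.099, -4.8121), Z = C − 16.1·n = (52.563, -35.239). Then |HZ| = |Z − H| = 63.282.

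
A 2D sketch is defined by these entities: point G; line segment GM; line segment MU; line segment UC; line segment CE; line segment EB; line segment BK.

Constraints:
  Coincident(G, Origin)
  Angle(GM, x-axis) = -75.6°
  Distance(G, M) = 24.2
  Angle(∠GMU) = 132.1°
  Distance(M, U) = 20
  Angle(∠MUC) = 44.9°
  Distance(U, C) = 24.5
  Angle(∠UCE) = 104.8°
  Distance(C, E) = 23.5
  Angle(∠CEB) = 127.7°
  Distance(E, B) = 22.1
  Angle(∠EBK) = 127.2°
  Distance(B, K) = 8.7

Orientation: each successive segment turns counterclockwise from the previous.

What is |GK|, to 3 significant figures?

40.6

G is at the origin; GM runs at -75.6° with length 24.2, so M = (6.02, -23.4). ∠GMU = 132.1° gives MU at -27.7° from the x-axis; with |MU| = 20.0, U = (23.7, -32.7). ∠MUC = 44.9° gives UC at 107° from the x-axis; with |UC| = 24.5, C = (16.4, -9.36). ∠UCE = 104.8° gives CE at -177° from the x-axis; with |CE| = 23.5, E = (-7.08, -10.4). ∠CEB = 127.7° gives EB at -125° from the x-axis; with |EB| = 22.1, B = (-19.8, -28.5). ∠EBK = 127.2° gives BK at -72.3° from the x-axis; with |BK| = 8.7, K = (-17.1, -36.8). Then |GK| = |K − G| = 40.6.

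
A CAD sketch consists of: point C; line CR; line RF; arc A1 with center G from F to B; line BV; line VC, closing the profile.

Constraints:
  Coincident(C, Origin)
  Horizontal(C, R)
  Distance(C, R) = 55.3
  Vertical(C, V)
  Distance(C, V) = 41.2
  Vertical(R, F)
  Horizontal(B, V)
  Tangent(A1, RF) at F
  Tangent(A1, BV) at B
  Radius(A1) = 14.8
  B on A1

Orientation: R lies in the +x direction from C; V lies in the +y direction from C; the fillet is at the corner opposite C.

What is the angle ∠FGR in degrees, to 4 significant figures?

60.72°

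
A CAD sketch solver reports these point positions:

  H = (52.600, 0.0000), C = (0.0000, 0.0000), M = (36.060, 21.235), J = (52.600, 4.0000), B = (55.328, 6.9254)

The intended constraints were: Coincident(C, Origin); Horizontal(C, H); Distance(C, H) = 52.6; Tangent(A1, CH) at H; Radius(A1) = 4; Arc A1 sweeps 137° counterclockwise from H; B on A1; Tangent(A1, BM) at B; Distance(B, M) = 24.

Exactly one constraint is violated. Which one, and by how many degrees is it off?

Tangent(A1, BM) at B — off by 6.40°.

C = (0.00, 0.00) ✓; C.y = 0.00, H.y = 0.00 ✓; |CH| = 52.60 ✓; ∠(JH, HC) = 90.00° ✓; |JH| = 4.000 ✓; bearing(J→B) − bearing(J→H) = 137.0° ✓; |JB| = 4.000 ✓; ∠(JB, BM) = 83.60° ✗; |BM| = 24.00 ✓.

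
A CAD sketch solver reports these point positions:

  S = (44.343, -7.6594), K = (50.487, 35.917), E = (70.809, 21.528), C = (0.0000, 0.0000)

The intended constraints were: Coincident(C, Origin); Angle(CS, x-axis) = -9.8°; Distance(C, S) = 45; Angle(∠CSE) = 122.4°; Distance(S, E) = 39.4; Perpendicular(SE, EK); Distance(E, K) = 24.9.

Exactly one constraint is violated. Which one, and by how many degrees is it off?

Perpendicular(SE, EK) — off by 6.90°.

C = (0.00, 0.00) ✓; CS at -9.800° ✓; |CS| = 45.00 ✓; ∠CSE = 122.4° ✓; |SE| = 39.40 ✓; ∠(SE, EK) = 96.90° ✗; |EK| = 24.90 ✓.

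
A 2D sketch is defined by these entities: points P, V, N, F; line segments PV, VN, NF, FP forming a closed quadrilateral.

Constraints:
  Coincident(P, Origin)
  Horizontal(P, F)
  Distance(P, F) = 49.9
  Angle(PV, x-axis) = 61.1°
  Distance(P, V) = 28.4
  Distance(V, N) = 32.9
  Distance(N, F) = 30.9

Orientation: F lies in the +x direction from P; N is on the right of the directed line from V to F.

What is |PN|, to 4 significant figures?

21.26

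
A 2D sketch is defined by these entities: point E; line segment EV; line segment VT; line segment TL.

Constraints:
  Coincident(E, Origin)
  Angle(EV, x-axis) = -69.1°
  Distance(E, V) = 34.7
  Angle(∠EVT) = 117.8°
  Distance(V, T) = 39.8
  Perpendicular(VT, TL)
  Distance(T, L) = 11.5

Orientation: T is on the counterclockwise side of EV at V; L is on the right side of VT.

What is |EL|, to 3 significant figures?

70.1

E is at the origin; EV runs at -69.1° with length 34.7, so V = 34.7·(cos -69.1°, sin -69.1°) = (12.4, -32.4). ∠EVT = 117.8°, so VT runs at -69.1° + (180° − 117.8°) = -6.90° from the x-axis; with |VT| = 39.8, T = V + 39.8·(cos -6.90°, sin -6.90°) = (51.9, -37.2). VT ⟂ TL; with |TL| = 11.5 on the right of VT, L = T + 11.5·(-0.120, -0.993) = (50.5, -48.6). Then |EL| = |L − E| = 70.1.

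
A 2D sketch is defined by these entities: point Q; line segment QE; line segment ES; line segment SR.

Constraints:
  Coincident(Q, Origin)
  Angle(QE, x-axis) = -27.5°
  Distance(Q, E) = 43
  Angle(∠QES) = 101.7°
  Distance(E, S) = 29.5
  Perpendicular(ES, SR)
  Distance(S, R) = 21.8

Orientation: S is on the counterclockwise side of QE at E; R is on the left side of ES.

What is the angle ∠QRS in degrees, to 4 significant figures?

118.0°

∠QES = 101.7°, so ES runs at -27.5° + (180° − 101.7°) = 50.80° from the x-axis; with |ES| = 29.5, S = E + 29.5·(cos 50.80°, sin 50.80°) = (56.79, 3.006). The perpendicularity gives SR at right angles to ES; with |SR| = 21.8 on the left of ES, R = S + 21.8·(-0.7749, 0.6320) = (39.89, 16.78). Then cos ∠QRS = RQ·RS / (|RQ||RS|), giving 118.0°.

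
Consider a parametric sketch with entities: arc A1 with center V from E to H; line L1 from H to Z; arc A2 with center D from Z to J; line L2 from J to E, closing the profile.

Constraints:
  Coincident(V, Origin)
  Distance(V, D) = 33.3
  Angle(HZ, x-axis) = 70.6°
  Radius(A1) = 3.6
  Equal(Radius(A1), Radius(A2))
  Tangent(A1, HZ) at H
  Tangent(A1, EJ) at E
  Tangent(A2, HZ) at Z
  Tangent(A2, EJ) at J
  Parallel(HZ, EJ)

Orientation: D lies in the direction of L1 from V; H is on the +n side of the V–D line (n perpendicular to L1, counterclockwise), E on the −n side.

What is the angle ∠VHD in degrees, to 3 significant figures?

83.8°

V is at the origin and D lies 33.3 along u from V, so D = 33.3·u = (11.1, 31.4). Tangency of A1 to both parallel lines with radius 3.6 puts H and E at V ± 3.6·n: H = (-3.40, 1.20), E = (3.40, -1.20). Then cos ∠VHD = HV·HD / (|HV||HD|), giving 83.8°.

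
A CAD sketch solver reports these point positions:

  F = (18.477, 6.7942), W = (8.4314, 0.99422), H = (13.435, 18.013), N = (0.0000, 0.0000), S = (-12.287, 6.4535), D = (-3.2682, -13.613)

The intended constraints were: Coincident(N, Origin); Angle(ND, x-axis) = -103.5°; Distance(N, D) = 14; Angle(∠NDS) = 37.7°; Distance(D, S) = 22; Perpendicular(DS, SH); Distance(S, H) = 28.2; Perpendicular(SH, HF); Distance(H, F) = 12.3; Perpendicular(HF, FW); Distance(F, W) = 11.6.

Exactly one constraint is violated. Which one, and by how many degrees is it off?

Perpendicular(HF, FW) — off by 5.80°.

N = (0.00, 0.00) ✓; ND at -103.5° ✓; |ND| = 14.00 ✓; ∠NDS = 37.70° ✓; |DS| = 22.00 ✓; ∠(DS, SH) = 90.00° ✓; |SH| = 28.20 ✓; ∠(SH, HF) = 90.00° ✓; |HF| = 12.30 ✓; ∠(HF, FW) = 84.20° ✗; |FW| = 11.60 ✓.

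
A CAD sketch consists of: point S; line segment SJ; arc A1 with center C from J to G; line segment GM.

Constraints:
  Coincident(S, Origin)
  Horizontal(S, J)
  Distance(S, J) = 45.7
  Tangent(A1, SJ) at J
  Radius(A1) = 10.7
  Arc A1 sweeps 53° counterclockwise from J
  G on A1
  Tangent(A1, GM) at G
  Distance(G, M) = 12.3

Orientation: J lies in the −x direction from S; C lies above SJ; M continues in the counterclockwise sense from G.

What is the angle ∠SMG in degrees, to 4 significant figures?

101.7°

S is at the origin; SJ is horizontal with |SJ| = 45.7 and J on the −x side, so J = (-45.70, 0.000). Tangency of A1 to SJ means the radius CJ is perpendicular to SJ, so C = J + (0, 10.7) = (-45.70, 10.70). On A1, J sits at bearing -90° from C; a 53° counterclockwise sweep puts G at bearing -37°, so G = C + 10.7·(cos -37°, sin -37°) = (-37.15, 4.261). The tangent condition forces CG to be normal to GM, so GM runs along (−sin -37°, cos -37°); with |GM| = 12.3, M = (-29.75, 14.08). Then cos ∠SMG = MS·MG / (|MS||MG|), giving 101.7°.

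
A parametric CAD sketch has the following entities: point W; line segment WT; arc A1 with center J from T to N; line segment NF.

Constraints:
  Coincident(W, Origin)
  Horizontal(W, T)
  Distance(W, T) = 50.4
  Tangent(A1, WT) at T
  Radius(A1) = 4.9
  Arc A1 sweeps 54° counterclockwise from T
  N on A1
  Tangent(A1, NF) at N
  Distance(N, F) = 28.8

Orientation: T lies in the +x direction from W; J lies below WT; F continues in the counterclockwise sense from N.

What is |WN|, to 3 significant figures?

46.5

W is at the origin; WT is horizontal with |WT| = 50.4 and T on the +x side, so T = (50.4, 0.00). Since A1 is tangent to WT there, JT ⟂ WT, so J = T + (0, -4.9) = (50.4, -4.90). On A1, T sits at bearing 90° from J; a 54° counterclockwise sweep puts N at bearing 144°, so N = J + 4.9·(cos 144°, sin 144°) = (46.4, -2.02). Then |WN| = |N − W| = 46.5.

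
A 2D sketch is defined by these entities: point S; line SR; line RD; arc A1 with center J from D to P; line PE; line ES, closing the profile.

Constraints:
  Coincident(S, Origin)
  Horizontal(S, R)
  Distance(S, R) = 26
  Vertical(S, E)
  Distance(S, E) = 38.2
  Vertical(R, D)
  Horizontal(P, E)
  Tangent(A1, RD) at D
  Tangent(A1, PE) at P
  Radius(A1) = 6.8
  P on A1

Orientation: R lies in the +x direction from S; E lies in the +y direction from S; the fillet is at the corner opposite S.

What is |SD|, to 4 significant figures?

40.77

The virtual corner opposite S is at (26.00, 38.20). Since A1 is tangent to RD there, JD ⟂ RD and A1 meets PE tangentially, so JP is at right angles to PE, with radius 6.8, so the center J sits 6.8 in from both sides at J = (19.20, 31.40). That places the tangent points at D = (26.00, 31.40) on RD and P = (19.20, 38.20) on PE. Then |SD| = |D − S| = 40.77.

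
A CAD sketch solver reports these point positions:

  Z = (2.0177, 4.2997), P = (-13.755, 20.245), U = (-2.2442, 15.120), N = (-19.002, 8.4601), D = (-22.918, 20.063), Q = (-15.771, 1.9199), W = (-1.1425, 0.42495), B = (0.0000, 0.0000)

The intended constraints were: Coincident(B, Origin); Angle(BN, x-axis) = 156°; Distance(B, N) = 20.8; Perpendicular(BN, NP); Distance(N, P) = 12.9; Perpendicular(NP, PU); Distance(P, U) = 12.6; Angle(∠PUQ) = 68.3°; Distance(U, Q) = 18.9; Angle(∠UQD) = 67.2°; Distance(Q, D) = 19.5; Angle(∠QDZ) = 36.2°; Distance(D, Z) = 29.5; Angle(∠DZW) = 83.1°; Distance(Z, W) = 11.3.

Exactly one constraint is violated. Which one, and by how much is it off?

Distance(Z, W) = 11.3 — off by 6.30.

B = (0.00, 0.00) ✓; BN at 156.0° ✓; |BN| = 20.80 ✓; ∠(BN, NP) = 90.00° ✓; |NP| = 12.90 ✓; ∠(NP, PU) = 90.00° ✓; |PU| = 12.60 ✓; ∠PUQ = 68.30° ✓; |UQ| = 18.90 ✓; ∠UQD = 67.20° ✓; |QD| = 19.50 ✓; ∠QDZ = 36.20° ✓; |DZ| = 29.50 ✓; ∠DZW = 83.10° ✓; |ZW| = 5.000 ✗.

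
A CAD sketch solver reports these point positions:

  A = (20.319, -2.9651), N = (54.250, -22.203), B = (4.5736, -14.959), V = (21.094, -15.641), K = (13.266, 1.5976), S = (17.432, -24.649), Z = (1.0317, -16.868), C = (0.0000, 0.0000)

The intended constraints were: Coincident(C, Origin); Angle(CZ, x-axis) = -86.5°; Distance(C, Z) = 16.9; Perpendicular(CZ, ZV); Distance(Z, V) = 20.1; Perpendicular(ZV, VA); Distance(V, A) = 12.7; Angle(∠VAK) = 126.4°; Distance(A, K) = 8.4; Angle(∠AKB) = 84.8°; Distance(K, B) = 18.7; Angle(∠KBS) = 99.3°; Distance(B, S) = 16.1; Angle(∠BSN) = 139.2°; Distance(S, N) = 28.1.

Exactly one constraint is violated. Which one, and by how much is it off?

Distance(S, N) = 28.1 — off by 8.80.

C = (0.00, 0.00) ✓; CZ at -86.50° ✓; |CZ| = 16.90 ✓; ∠(CZ, ZV) = 90.00° ✓; |ZV| = 20.10 ✓; ∠(ZV, VA) = 90.00° ✓; |VA| = 12.70 ✓; ∠VAK = 126.4° ✓; |AK| = 8.400 ✓; ∠AKB = 84.80° ✓; |KB| = 18.70 ✓; ∠KBS = 99.30° ✓; |BS| = 16.10 ✓; ∠BSN = 139.2° ✓; |SN| = 36.90 ✗.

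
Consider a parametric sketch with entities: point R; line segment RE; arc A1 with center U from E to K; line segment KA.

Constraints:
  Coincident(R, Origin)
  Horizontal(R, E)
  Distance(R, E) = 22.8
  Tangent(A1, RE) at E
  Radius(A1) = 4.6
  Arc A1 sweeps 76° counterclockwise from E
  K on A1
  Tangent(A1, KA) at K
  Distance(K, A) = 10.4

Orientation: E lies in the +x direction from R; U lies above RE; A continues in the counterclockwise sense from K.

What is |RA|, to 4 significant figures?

32.73

R is at the origin; R and E share the same y with |RE| = 22.8 and E on the +x side, so E = (22.80, 0.000). The tangent condition forces UE to be normal to RE, so U = E + (0, 4.6) = (22.80, 4.600). On A1, E sits at bearing -90° from U; a 76° counterclockwise sweep puts K at bearing -14°, so K = U + 4.6·(cos -14°, sin -14°) = (27.26, 3.487). The tangent condition forces UK to be normal to KA, so KA runs along (−sin -14°, cos -14°); with |KA| = 10.4, A = (29.78, 13.58). Then |RA| = |A − R| = 32.73.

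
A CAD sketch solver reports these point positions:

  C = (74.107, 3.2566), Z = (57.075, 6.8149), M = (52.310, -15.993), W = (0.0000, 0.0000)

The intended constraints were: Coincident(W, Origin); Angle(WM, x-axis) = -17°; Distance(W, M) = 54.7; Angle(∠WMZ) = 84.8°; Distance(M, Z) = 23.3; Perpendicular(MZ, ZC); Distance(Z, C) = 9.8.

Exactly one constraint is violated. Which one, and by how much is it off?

Distance(Z, C) = 9.8 — off by 7.60.

W = (0.00, 0.00) ✓; WM at -17.00° ✓; |WM| = 54.70 ✓; ∠WMZ = 84.80° ✓; |MZ| = 23.30 ✓; ∠(MZ, ZC) = 90.00° ✓; |ZC| = 17.40 ✗.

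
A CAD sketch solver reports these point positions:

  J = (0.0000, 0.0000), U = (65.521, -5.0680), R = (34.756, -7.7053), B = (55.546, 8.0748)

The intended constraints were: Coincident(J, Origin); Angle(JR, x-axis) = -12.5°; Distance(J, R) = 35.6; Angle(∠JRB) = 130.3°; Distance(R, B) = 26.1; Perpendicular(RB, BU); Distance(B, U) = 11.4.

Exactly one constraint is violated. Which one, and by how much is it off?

Distance(B, U) = 11.4 — off by 5.10.

J = (0.00, 0.00) ✓; JR at -12.50° ✓; |JR| = 35.60 ✓; ∠JRB = 130.3° ✓; |RB| = 26.10 ✓; ∠(RB, BU) = 90.00° ✓; |BU| = 16.50 ✗.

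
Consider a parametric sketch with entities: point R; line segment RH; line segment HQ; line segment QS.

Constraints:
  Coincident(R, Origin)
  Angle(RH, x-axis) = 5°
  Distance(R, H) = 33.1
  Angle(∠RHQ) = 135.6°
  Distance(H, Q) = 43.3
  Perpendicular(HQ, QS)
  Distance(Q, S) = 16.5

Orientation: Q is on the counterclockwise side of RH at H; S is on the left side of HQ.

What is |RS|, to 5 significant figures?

67.279

R is at the origin; RH runs at 5.0° with length 33.1, so H = 33.1·(cos 5.0°, sin 5.0°) = (32.974, 2.8849). ∠RHQ = 135.6°, so HQ runs at 5.0° + (180° − 135.6°) = 49.400° from the x-axis; with |HQ| = 43.3, Q = H + 43.3·(cos 49.400°, sin 49.400°) = (61.153, 35.761). HQ ⟂ QS; with |QS| = 16.5 on the left of HQ, S = Q + 16.5·(-0.75927, 0.65077) = (48.625, 46.499). Then |RS| = |S − R| = 67.279.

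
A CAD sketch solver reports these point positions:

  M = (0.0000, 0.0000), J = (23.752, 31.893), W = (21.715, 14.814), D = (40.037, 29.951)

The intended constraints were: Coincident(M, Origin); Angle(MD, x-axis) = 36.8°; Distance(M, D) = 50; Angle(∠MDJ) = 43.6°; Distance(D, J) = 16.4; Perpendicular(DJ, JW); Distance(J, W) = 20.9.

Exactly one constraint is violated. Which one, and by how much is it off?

Distance(J, W) = 20.9 — off by 3.70.

M = (0.00, 0.00) ✓; MD at 36.80° ✓; |MD| = 50.00 ✓; ∠MDJ = 43.60° ✓; |DJ| = 16.40 ✓; ∠(DJ, JW) = 90.00° ✓; |JW| = 17.20 ✗.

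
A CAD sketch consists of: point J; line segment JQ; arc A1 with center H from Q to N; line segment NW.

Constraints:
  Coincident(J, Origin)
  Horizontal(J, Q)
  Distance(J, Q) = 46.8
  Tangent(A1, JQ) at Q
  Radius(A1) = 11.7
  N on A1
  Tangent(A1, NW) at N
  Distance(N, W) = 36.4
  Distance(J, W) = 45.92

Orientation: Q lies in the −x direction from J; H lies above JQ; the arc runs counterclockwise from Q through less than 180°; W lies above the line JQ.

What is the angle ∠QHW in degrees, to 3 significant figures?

139°

Checks: |HN| = 11.70 ✓; ∠(HN, NW) = 90.00° ✓; |NW| = 36.40 ✓; |JW| = 45.92 ✓.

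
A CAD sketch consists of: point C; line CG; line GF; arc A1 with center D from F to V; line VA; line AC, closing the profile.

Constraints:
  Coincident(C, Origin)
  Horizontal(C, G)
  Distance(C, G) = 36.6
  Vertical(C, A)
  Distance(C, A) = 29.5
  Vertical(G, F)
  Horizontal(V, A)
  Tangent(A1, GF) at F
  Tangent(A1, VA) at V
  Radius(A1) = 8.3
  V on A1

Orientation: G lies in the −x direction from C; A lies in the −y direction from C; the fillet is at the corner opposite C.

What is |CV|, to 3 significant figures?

40.9

C is at the origin; C and G share the same y with |CG| = 36.6 and G on the −x side, so G = (-36.6, 0.00). CA is vertical with |CA| = 29.5 and A on the −y side, so A = (0.00, -29.5). The virtual corner opposite C is at (-36.6, -29.5). Tangency of A1 to GF means the radius DF is perpendicular to GF and tangency of A1 to VA means the radius DV is perpendicular to VA, with radius 8.3, so the center D sits 8.3 in from both sides at D = (-28.3, -21.2). That places the tangent points at F = (-36.6, -21.2) on GF and V = (-28.3, -29.5) on VA. Then |CV| = |V − C| = 40.9.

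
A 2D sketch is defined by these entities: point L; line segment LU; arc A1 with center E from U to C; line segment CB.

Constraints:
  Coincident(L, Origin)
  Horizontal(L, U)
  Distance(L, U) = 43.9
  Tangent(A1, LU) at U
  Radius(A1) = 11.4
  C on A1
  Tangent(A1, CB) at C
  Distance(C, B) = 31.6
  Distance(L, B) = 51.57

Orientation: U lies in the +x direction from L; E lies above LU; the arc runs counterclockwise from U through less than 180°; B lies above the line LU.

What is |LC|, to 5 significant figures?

55.540

Checks: L = (0.00, 0.00) ✓; |EC| = 11.40 ✓; ∠(EC, CB) = 90.00° ✓; |CB| = 31.60 ✓; |LB| = 51.57 ✓.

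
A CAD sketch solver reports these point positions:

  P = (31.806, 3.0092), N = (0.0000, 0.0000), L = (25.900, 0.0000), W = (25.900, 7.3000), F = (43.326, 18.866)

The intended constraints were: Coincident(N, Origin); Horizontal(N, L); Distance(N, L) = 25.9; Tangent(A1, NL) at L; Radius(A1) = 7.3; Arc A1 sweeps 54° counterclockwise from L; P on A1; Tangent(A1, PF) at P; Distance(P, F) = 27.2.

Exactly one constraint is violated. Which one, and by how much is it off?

Distance(P, F) = 27.2 — off by 7.60.

N = (0.00, 0.00) ✓; N.y = 0.00, L.y = 0.00 ✓; |NL| = 25.90 ✓; ∠(WL, LN) = 90.00° ✓; |WL| = 7.300 ✓; bearing(W→P) − bearing(W→L) = 54.00° ✓; |WP| = 7.300 ✓; ∠(WP, PF) = 90.00° ✓; |PF| = 19.60 ✗.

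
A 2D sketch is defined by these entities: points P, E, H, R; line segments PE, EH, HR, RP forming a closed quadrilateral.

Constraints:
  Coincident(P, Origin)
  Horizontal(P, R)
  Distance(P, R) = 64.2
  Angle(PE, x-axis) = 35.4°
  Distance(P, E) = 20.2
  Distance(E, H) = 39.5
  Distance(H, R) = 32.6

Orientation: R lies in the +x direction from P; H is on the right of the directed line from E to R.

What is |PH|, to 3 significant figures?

44.2

P is at the origin; P and R share the same y with |PR| = 64.2 and R in +x, so R = (64.2, 0). PE runs at 35.4° with |PE| = 20.2, so E = (16.5, 11.7). H is determined by |EH| = 39.5 and |HR| = 32.6 together: it lies at the intersection of circle(E, 39.5) and circle(R, 32.6). With |ER| = 49.1, the foot of the radical line on ER is 29.6 from E and the perpendicular offset is √(39.5² − 29.6²) = 26.1. Taking the right-of-ER solution: H = (39.0, -20.7).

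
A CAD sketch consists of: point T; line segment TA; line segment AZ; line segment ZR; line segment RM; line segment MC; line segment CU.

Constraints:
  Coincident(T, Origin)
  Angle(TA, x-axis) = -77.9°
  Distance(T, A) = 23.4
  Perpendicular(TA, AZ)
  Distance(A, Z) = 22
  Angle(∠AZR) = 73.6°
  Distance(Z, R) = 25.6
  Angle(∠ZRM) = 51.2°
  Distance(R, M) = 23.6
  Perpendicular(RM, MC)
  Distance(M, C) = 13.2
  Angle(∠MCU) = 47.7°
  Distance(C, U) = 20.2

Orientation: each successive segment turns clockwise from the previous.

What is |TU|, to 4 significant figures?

11.10

T is at the origin; TA runs at -77.9° with length 23.4, so A = (4.905, -22.88). TA ⟂ AZ, so AZ runs at -167.9°; with |AZ| = 22.0, Z = (-16.61, -27.49). ∠AZR = 73.6° gives ZR at 85.70° from the x-axis; with |ZR| = 25.6, R = (-14.69, -1.964). ∠ZRM = 51.2° gives RM at -43.10° from the x-axis; with |RM| = 23.6, M = (2.545, -18.09). RM ⟂ MC, so MC runs at -133.1°; with |MC| = 13.2, C = (-6.474, -27.73). ∠MCU = 47.7° gives CU at 94.60° from the x-axis; with |CU| = 20.2, U = (-8.094, -7.592). Then |TU| = |U − T| = 11.10.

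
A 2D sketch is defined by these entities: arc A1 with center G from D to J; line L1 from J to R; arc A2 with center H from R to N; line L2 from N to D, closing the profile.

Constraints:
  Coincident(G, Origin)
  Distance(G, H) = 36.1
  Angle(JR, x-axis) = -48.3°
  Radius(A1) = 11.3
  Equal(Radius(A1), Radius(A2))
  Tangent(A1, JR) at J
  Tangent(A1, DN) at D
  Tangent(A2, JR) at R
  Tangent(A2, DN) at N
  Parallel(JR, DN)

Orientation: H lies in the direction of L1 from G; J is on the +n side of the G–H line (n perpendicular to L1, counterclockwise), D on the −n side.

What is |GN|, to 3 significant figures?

37.8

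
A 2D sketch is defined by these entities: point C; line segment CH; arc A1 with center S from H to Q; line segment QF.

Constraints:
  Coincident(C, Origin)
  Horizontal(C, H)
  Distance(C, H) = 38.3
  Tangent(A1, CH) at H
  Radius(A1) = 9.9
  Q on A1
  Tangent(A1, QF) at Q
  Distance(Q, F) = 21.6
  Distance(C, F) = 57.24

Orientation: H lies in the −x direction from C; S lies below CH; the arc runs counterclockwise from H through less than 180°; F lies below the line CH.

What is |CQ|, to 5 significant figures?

49.256

Checks: |SQ| = 9.900 ✓; ∠(SQ, QF) = 90.00° ✓; |QF| = 21.60 ✓; |CF| = 57.24 ✓.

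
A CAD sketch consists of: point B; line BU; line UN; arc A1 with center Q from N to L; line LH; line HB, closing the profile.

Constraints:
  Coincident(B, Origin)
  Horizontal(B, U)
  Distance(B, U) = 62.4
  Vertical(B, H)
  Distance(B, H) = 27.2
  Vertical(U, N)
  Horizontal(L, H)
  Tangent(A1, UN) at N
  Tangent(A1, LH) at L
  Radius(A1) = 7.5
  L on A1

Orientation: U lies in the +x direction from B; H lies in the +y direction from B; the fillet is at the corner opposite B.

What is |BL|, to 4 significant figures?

61.27

B is at the origin; B and U share the same y with |BU| = 62.4 and U on the +x side, so U = (62.40, 0.000). B and H share the same x with |BH| = 27.2 and H on the +y side, so H = (0.000, 27.20). The virtual corner opposite B is at (62.40, 27.20). Tangency of A1 to UN means the radius QN is perpendicular to UN and A1 meets LH tangentially, so QL is at right angles to LH, with radius 7.5, so the center Q sits 7.5 in from both sides at Q = (54.90, 19.70). That places the tangent points at N = (62.40, 19.70) on UN and L = (54.90, 27.20) on LH. Then |BL| = |L − B| = 61.27.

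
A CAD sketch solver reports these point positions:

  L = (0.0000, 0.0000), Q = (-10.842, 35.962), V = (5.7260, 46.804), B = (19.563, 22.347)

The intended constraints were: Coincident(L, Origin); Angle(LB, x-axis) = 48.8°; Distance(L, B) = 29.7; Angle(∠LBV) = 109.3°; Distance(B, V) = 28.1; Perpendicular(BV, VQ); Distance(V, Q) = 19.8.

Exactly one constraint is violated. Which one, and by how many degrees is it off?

Perpendicular(BV, VQ) — off by 3.70°.

L = (0.00, 0.00) ✓; LB at 48.80° ✓; |LB| = 29.70 ✓; ∠LBV = 109.3° ✓; |BV| = 28.10 ✓; ∠(BV, VQ) = 93.70° ✗; |VQ| = 19.80 ✓.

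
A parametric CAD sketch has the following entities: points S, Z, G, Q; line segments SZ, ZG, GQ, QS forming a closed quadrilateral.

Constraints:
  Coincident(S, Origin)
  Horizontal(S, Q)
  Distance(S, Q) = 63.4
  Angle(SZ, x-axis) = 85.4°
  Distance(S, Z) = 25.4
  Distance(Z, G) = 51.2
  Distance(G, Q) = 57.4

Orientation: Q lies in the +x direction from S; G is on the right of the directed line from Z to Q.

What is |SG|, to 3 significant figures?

27.6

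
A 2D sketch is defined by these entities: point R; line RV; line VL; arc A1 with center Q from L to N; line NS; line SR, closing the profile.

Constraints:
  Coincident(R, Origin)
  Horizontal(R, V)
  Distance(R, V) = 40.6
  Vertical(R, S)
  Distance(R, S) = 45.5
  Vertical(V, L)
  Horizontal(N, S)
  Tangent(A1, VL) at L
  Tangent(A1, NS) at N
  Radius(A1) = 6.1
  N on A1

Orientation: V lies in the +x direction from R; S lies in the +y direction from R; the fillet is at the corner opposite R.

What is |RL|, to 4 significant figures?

56.57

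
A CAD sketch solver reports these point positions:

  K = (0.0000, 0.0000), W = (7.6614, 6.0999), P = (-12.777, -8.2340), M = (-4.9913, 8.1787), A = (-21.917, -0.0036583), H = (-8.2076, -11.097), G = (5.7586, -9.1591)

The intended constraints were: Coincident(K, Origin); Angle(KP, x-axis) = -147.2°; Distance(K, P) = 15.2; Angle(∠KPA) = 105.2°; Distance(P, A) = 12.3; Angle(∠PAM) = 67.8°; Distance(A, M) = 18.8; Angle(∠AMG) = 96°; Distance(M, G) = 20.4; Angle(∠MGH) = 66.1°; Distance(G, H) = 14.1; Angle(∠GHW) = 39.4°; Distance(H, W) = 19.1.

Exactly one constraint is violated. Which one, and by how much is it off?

Distance(H, W) = 19.1 — off by 4.30.

K = (0.00, 0.00) ✓; KP at -147.2° ✓; |KP| = 15.20 ✓; ∠KPA = 105.2° ✓; |PA| = 12.30 ✓; ∠PAM = 67.80° ✓; |AM| = 18.80 ✓; ∠AMG = 96.00° ✓; |MG| = 20.40 ✓; ∠MGH = 66.10° ✓; |GH| = 14.10 ✓; ∠GHW = 39.40° ✓; |HW| = 23.40 ✗.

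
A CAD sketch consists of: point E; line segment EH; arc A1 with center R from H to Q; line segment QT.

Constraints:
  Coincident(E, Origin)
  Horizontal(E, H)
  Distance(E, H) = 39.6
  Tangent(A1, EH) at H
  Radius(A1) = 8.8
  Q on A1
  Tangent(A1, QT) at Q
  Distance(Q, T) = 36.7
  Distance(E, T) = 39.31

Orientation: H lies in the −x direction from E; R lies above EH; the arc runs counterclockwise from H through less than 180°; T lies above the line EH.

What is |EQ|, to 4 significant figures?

32.22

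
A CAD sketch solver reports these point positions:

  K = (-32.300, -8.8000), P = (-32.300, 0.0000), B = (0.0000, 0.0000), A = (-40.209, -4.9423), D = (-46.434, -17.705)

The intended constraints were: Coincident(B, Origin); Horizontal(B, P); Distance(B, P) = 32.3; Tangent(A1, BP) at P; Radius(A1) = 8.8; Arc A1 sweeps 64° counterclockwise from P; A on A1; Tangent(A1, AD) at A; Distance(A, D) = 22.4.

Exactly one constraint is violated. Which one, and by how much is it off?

Distance(A, D) = 22.4 — off by 8.20.

B = (0.00, 0.00) ✓; B.y = 0.00, P.y = 0.00 ✓; |BP| = 32.30 ✓; ∠(KP, PB) = 90.00° ✓; |KP| = 8.800 ✓; bearing(K→A) − bearing(K→P) = 64.00° ✓; |KA| = 8.800 ✓; ∠(KA, AD) = 90.00° ✓; |AD| = 14.20 ✗.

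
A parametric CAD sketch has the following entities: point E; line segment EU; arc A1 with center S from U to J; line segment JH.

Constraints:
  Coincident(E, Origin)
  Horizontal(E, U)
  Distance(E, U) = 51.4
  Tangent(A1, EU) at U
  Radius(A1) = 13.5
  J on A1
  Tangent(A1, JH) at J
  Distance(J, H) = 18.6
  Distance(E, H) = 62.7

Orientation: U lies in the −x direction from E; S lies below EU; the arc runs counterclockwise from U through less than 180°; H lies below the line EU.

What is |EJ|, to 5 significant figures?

65.836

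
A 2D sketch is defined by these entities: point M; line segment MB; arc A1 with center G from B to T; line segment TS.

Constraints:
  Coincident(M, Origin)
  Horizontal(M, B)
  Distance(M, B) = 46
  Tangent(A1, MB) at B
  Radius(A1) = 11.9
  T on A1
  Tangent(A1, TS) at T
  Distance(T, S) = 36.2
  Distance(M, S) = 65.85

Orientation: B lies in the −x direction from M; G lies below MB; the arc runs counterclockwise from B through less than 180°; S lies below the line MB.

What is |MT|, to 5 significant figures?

59.316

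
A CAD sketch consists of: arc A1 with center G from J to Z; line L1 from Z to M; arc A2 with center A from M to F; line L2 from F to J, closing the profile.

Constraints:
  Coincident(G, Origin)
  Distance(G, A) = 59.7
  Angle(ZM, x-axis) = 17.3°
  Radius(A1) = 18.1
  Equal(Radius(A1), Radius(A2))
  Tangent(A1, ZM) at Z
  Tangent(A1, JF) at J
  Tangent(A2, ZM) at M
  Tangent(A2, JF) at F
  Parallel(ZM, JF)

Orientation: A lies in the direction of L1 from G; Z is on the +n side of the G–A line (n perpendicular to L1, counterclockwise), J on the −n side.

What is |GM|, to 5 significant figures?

62.383

The slot axis is L1's direction at 17.3°, so u = (cos 17.3°, sin 17.3°) = (0.95476, 0.29737) and n = (−sin 17.3°, cos 17.3°) = (-0.29737, 0.95476). G is at the origin and A lies 59.7 along u from G, so A = 59.7·u = (56.999, 17.753). Tangency of A1 to both parallel lines with radius 18.1 puts Z and J at G ± 18.1·n: Z = (-5.3825, 17.281), J = (5.3825, -17.281). Equal radii place M and F the same way about A: M = A + 18.1·n = (51.617, 35.034), F = A − 18.1·n = (62.382, 0.47211). Then |GM| = |M − G| = 62.383.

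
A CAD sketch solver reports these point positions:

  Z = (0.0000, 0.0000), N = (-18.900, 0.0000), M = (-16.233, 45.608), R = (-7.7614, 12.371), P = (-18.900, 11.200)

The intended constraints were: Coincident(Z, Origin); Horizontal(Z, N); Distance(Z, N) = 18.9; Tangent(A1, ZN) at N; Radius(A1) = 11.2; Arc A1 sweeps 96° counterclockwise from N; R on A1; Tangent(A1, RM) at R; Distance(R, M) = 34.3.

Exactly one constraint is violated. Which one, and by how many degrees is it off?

Tangent(A1, RM) at R — off by 8.30°.

Z = (0.00, 0.00) ✓; Z.y = 0.00, N.y = 0.00 ✓; |ZN| = 18.90 ✓; ∠(PN, NZ) = 90.00° ✓; |PN| = 11.20 ✓; bearing(P→R) − bearing(P→N) = 96.00° ✓; |PR| = 11.20 ✓; ∠(PR, RM) = 81.70° ✗; |RM| = 34.30 ✓.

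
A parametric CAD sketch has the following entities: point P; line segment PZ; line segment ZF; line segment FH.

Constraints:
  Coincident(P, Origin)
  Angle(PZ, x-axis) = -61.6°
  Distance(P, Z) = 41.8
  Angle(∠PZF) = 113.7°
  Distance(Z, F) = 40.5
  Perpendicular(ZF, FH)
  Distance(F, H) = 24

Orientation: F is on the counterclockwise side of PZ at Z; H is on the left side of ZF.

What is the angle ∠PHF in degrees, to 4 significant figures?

104.0°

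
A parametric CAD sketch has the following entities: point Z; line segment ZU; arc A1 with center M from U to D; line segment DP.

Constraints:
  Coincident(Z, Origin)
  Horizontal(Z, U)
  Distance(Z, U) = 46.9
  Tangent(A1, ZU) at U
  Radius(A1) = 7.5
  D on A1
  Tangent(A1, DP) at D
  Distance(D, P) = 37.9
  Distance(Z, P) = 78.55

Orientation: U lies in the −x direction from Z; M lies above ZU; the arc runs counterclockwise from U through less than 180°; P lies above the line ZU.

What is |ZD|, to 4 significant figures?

43.34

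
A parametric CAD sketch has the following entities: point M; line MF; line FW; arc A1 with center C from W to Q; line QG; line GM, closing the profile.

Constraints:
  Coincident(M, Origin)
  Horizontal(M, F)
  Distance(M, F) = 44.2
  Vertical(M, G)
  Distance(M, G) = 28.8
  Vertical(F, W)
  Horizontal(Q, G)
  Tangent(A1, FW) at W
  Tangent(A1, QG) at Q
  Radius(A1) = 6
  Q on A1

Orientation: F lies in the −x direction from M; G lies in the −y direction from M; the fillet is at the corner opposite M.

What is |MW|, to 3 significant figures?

49.7

The virtual corner opposite M is at (-44.2, -28.8). A1 meets FW tangentially, so CW is at right angles to FW and the tangent condition forces CQ to be normal to QG, with radius 6.0, so the center C sits 6.0 in from both sides at C = (-38.2, -22.8). That places the tangent points at W = (-44.2, -22.8) on FW and Q = (-38.2, -28.8) on QG. Then |MW| = |W − M| = 49.7.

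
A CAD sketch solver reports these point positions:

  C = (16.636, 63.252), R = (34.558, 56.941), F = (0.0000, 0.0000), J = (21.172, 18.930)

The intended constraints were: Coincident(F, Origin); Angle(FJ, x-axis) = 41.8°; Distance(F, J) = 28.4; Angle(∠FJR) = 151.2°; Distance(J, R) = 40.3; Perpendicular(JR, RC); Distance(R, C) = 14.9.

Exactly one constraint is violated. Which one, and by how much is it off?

Distance(R, C) = 14.9 — off by 4.10.

F = (0.00, 0.00) ✓; FJ at 41.80° ✓; |FJ| = 28.40 ✓; ∠FJR = 151.2° ✓; |JR| = 40.30 ✓; ∠(JR, RC) = 90.00° ✓; |RC| = 19.00 ✗.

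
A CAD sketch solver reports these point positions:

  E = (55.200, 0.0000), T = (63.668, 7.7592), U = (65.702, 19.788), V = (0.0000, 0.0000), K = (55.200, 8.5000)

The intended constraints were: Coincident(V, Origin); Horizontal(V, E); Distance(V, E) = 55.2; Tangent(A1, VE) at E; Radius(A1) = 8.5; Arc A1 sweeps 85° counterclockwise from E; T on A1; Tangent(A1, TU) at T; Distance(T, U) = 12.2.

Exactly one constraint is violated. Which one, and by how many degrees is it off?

Tangent(A1, TU) at T — off by 4.60°.

V = (0.00, 0.00) ✓; V.y = 0.00, E.y = 0.00 ✓; |VE| = 55.20 ✓; ∠(KE, EV) = 90.00° ✓; |KE| = 8.500 ✓; bearing(K→T) − bearing(K→E) = 85.00° ✓; |KT| = 8.500 ✓; ∠(KT, TU) = 94.60° ✗; |TU| = 12.20 ✓.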